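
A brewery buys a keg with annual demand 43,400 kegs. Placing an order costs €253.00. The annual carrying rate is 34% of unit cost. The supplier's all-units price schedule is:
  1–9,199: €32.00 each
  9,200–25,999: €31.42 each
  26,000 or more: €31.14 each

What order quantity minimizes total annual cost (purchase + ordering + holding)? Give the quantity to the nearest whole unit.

Q* ≈ 1,421 kegs

Holding cost per unit per year at price C is H = 0.34·C.
For each price level, check whether its EOQ is feasible; otherwise the best quantity at that price is the breakpoint.
EOQ at €32.00 = 1420.7 (feasible in tier 1): TC = 43,400×€32.00 + (43,400/1420.7)×253 + (1420.7/2)×0.34×€32.00 = €1,404,257.33.
EOQ at €31.42 = 1433.8 < 9200, so use break Q=9200: TC = 43,400×€31.42 + (43,400/9200.0)×253 + (9200.0/2)×0.34×€31.42 = €1,413,962.38.
EOQ at €31.14 = 1440.2 < 26000, so use break Q=26000: TC = 43,400×€31.14 + (43,400/26000.0)×253 + (26000.0/2)×0.34×€31.14 = €1,489,537.12.
Lowest total cost is €1,404,257.33 at Q = 1420.7.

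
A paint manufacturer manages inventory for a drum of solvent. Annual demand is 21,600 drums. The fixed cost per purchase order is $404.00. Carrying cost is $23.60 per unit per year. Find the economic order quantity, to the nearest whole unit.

EOQ = √(2DS / H) = √(2 × 21,600 × 404 / 23.6).
= √(17,452,800 / 23.6) = √739,525.4237 ≈ 859.957.

Q* ≈ 860 drums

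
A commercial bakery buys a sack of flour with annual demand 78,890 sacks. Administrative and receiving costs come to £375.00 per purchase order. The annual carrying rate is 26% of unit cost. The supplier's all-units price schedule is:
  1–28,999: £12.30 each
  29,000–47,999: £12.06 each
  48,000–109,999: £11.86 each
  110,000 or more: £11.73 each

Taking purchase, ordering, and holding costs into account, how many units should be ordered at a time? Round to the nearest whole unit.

Holding cost per unit per year at price C is H = 0.26·C.
For each price level, check whether its EOQ is feasible; otherwise the best quantity at that price is the breakpoint.
EOQ at £12.30 = 4301.3 (feasible in tier 1): TC = 78,890×£12.30 + (78,890/4301.3)×375 + (4301.3/2)×0.26×£12.30 = £984,102.64.
EOQ at £12.06 = 4343.9 < 29000, so use break Q=29000: TC = 78,890×£12.06 + (78,890/29000.0)×375 + (29000.0/2)×0.26×£12.06 = £997,899.73.
EOQ at £11.86 = 4380.4 < 48000, so use break Q=48000: TC = 78,890×£11.86 + (78,890/48000.0)×375 + (48000.0/2)×0.26×£11.86 = £1,010,258.13.
EOQ at £11.73 = 4404.6 < 110000, so use break Q=110000: TC = 78,890×£11.73 + (78,890/110000.0)×375 + (110000.0/2)×0.26×£11.73 = £1,093,387.64.
Lowest total cost is £984,102.64 at Q = 4301.3.

Q* ≈ 4,301 sacks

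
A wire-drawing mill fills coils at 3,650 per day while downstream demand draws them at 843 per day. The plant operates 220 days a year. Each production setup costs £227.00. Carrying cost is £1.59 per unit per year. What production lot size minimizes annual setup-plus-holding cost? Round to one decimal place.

Q* ≈ 8,298.1 coils

Annual demand D = 843 × 220 = 185,460.
Production build-up factor (1 − d/p) = 1 − 843/3,650 = 0.7690.
Q* = √(2DS / (H(1 − d/p))) = √(2 × 185,460 × 227 / (1.59 × 0.7690)).
= √(84,198,840 / 1.2228) ≈ 8298.120.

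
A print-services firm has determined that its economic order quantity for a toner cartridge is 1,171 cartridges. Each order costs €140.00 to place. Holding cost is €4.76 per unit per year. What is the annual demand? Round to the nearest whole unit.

D ≈ 23,311 cartridges per year

Invert the EOQ relation Q*² = 2DS/H.
From Q* = √(2DS/H): D = Q*²H / (2S) = 1,171² × 4.76 / (2 × 140) = 23311.097.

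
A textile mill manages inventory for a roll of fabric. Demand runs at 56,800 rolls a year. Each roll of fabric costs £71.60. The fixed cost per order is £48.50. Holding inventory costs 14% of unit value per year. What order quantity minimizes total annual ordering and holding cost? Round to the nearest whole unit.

Q* ≈ 741 rolls

Holding cost H = 0.14 × £71.60 = £10.0240 per unit per year.
EOQ = √(2DS / H) = √(2 × 56,800 × 48.5 / 10.024).
= √(5,509,600 / 10.024) = √549,640.8619 ≈ 741.378.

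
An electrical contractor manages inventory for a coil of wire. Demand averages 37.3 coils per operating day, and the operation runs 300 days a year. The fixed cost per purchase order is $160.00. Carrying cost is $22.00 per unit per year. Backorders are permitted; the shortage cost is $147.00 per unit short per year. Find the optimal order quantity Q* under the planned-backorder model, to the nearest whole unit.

Annual demand D = 37.3 × 300 = 11,190.
With planned backorders, Q* = √(2DS/H) · √((H+B)/B).
√(2DS/H) = √(2 × 11,190 × 160 / 22) = 403.440.
√((H+B)/B) = √((22+147)/147) = 1.0722.
Q* ≈ 432.577.

Q* ≈ 433 coils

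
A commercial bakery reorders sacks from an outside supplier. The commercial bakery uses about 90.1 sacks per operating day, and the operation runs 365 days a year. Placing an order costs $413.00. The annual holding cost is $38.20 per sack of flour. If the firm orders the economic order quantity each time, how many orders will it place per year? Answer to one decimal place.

Annual demand D = 90.1 × 365 = 32,886.5.
Q* = √(2DS/H) = √(2 × 32,886.5 × 413 / 38.2) ≈ 843.27.
Orders per year = D / Q* = 32,886.5 / 843.27 ≈ 38.999.

N ≈ 39.0 orders per year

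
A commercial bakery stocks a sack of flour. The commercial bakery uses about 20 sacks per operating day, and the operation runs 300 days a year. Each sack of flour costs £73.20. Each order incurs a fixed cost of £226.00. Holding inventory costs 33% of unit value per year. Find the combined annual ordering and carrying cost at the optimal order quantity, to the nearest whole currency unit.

TC* ≈ £8,094

Annual demand D = 20 × 300 = 6,000.
Holding cost H = 0.33 × £73.20 = £24.1560 per unit per year.
The optimal lot size = √(2DS/H) = √(2 × 6,000 × 226 / 24.156) ≈ 335.07.
At the optimum the two cost components are equal, so total cost = 2·(Q*/2)H = Q*·H.
Minimum total = √(2DSH) = √(2 × 6,000 × 226 × 24.156) ≈ 8093.891.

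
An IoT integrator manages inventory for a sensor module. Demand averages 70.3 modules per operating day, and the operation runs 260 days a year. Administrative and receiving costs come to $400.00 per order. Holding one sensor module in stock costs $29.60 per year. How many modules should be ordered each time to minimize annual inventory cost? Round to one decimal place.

Q* ≈ 702.9 modules

Annual demand D = 70.3 × 260 = 18,278.
EOQ = √(2DS / H) = √(2 × 18,278 × 400 / 29.6).
= √(14,622,400 / 29.6) = √494,000 ≈ 702.851.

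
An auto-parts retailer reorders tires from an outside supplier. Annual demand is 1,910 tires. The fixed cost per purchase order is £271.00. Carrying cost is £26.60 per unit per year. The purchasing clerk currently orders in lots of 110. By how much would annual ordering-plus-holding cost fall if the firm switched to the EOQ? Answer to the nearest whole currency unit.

Extra cost ≈ £921 per year

EOQ = √(2DS/H) = √(2 × 1,910 × 271 / 26.6) ≈ 197.28.
Cost at Q* = (D/Q*)S + (Q*/2)H = √(2DSH) ≈ £5,247.56.
Cost at Q = 110: (1,910/110)×271 + (110/2)×26.6 = £4,705.55 + £1,463.00 = £6,168.55.
Excess = £6,168.55 − £5,247.56 = £920.99.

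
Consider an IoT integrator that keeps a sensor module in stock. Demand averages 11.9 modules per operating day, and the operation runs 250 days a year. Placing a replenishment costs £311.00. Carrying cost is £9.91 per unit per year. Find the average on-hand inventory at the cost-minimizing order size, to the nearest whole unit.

Average inventory ≈ 216 modules

Annual demand D = 11.9 × 250 = 2,975.
The optimal lot size = √(2DS/H) = √(2 × 2,975 × 311 / 9.91) ≈ 432.12.
Average inventory = Q*/2 ≈ 432.12 / 2 = 216.059.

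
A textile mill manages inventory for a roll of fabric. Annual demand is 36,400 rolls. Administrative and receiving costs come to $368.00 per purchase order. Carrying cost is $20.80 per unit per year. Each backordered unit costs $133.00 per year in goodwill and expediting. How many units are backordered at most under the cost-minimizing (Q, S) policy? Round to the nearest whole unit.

S* ≈ 165 rolls

With planned backorders, Q* = √(2DS/H) · √((H+B)/B).
√(2DS/H) = √(2 × 36,400 × 368 / 20.8) = 1134.901.
√((H+B)/B) = √((20.8+133)/133) = 1.0754.
Q* ≈ 1220.423.
S* = Q* · H/(H+B) = 1220.423 × 20.8/153.8 ≈ 165.051.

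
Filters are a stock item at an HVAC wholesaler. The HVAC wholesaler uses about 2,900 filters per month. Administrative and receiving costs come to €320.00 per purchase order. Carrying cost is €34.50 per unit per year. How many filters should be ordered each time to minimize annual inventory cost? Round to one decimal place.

Annual demand D = 2,900 × 12 = 34,800.
EOQ = √(2DS / H) = √(2 × 34,800 × 320 / 34.5).
= √(22,272,000 / 34.5) = √645,565.2174 ≈ 803.471.

Q* ≈ 803.5 filters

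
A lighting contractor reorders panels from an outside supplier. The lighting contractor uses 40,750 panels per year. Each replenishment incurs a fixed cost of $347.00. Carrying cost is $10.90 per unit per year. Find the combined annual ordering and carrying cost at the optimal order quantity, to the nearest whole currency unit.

TC* ≈ $17,557

EOQ = √(2DS/H) = √(2 × 40,750 × 347 / 10.9) ≈ 1610.76.
At the optimum the two cost components are equal, so total cost = 2·(Q*/2)H = Q*·H.
Minimum total = √(2DSH) = √(2 × 40,750 × 347 × 10.9) ≈ 17557.262.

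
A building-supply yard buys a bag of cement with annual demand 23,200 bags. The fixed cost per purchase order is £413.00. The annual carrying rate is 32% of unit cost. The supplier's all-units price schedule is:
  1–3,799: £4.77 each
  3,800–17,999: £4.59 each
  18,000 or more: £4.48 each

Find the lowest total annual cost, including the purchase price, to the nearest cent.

TC* ≈ £111,800.19

Holding cost per unit per year at price C is H = 0.32·C.
For each price level, check whether its EOQ is feasible; otherwise the best quantity at that price is the breakpoint.
EOQ at £4.77 = 3543.2 (feasible in tier 1): TC = 23,200×£4.77 + (23,200/3543.2)×413 + (3543.2/2)×0.32×£4.77 = £116,072.39.
EOQ at £4.59 = 3612.0 < 3800, so use break Q=3800: TC = 23,200×£4.59 + (23,200/3800.0)×413 + (3800.0/2)×0.32×£4.59 = £111,800.19.
EOQ at £4.48 = 3656.1 < 18000, so use break Q=18000: TC = 23,200×£4.48 + (23,200/18000.0)×413 + (18000.0/2)×0.32×£4.48 = £117,370.71.
Lowest total cost among the candidates is at Q = 3800.0.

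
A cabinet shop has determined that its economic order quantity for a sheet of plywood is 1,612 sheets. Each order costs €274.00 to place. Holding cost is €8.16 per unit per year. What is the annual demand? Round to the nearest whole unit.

D ≈ 38,694 sheets per year

The basic EOQ model gives Q* = √(2DS/H); rearrange for the unknown.
From Q* = √(2DS/H): D = Q*²H / (2S) = 1,612² × 8.16 / (2 × 274) = 38693.648.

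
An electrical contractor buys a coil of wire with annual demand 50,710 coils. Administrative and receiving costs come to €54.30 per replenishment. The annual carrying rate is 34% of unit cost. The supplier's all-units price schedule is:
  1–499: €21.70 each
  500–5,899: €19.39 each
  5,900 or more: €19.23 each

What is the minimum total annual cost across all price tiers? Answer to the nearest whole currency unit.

TC* ≈ €989,292

Holding cost per unit per year at price C is H = 0.34·C.
Evaluate total cost at each tier's feasible EOQ or, if the EOQ is below the tier, at the tier's minimum quantity.
Tier 1 (€21.70): EOQ = 864.0 exceeds tier's upper bound 499, so this tier is dominated.
EOQ at €19.39 = 914.0 (feasible in tier 2): TC = 50,710×€19.39 + (50,710/914.0)×54.3 + (914.0/2)×0.34×€19.39 = €989,292.36.
EOQ at €19.23 = 917.8 < 5900, so use break Q=5900: TC = 50,710×€19.23 + (50,710/5900.0)×54.3 + (5900.0/2)×0.34×€19.23 = €994,907.69.
Lowest total cost among the candidates is at Q = 914.0.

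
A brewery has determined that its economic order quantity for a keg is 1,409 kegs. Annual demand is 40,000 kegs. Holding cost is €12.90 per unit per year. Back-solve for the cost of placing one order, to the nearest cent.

The basic EOQ model gives Q* = √(2DS/H); rearrange for the unknown.
From Q* = √(2DS/H): S = Q*²H / (2D) = 1,409² × 12.9 / (2 × 40,000) = 320.1266.

S ≈ €320.13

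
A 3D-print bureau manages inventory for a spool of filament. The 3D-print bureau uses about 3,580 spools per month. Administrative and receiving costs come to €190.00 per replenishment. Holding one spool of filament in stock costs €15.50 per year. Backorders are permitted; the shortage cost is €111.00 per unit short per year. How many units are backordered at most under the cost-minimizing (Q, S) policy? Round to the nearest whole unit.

S* ≈ 134 spools

Annual demand D = 3,580 × 12 = 42,960.
With planned backorders, Q* = √(2DS/H) · √((H+B)/B).
√(2DS/H) = √(2 × 42,960 × 190 / 15.5) = 1026.262.
√((H+B)/B) = √((15.5+111)/111) = 1.0675.
Q* ≈ 1095.574.
S* = Q* · H/(H+B) = 1095.574 × 15.5/126.5 ≈ 134.240.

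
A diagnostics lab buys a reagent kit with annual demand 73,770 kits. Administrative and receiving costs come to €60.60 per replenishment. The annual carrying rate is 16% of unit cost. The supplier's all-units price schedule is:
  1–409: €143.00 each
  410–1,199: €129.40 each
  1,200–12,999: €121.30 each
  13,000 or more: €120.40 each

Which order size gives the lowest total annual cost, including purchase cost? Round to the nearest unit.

Holding cost per unit per year at price C is H = 0.16·C.
For each price level, check whether its EOQ is feasible; otherwise the best quantity at that price is the breakpoint.
Tier 1 (€143.00): EOQ = 625.1 exceeds tier's upper bound 409, so this tier is dominated.
EOQ at €129.40 = 657.1 (feasible in tier 2): TC = 73,770×€129.40 + (73,770/657.1)×60.6 + (657.1/2)×0.16×€129.40 = €9,559,443.62.
EOQ at €121.30 = 678.7 < 1200, so use break Q=1200: TC = 73,770×€121.30 + (73,770/1200.0)×60.6 + (1200.0/2)×0.16×€121.30 = €8,963,671.19.
EOQ at €120.40 = 681.3 < 13000, so use break Q=13000: TC = 73,770×€120.40 + (73,770/13000.0)×60.6 + (13000.0/2)×0.16×€120.40 = €9,007,467.88.
Lowest total cost is €8,963,671.19 at Q = 1200.0.

Q* ≈ 1,200 kits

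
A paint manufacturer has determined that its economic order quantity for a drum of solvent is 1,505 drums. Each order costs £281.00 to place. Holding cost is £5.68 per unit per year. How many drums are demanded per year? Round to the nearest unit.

D ≈ 22,892 drums per year

The basic EOQ model gives Q* = √(2DS/H); rearrange for the unknown.
From Q* = √(2DS/H): D = Q*²H / (2S) = 1,505² × 5.68 / (2 × 281) = 22892.068.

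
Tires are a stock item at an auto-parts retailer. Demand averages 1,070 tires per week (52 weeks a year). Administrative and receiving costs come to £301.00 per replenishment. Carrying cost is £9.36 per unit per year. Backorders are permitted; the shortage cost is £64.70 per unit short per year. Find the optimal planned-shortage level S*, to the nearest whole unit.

Annual demand D = 1,070 × 52 = 55,640.
With planned backorders, Q* = √(2DS/H) · √((H+B)/B).
√(2DS/H) = √(2 × 55,640 × 301 / 9.36) = 1891.707.
√((H+B)/B) = √((9.36+64.7)/64.7) = 1.0699.
Q* ≈ 2023.921.
S* = Q* · H/(H+B) = 2023.921 × 9.36/74.06 ≈ 255.791.

S* ≈ 256 tires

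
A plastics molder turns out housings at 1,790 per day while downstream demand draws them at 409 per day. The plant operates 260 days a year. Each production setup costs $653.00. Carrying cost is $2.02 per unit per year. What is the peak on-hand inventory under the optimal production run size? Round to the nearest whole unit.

I_max ≈ 7,283 housings

Annual demand D = 409 × 260 = 106,340.
Production build-up factor (1 − d/p) = 1 − 409/1,790 = 0.7715.
Q* = √(2DS / (H(1 − d/p))) = √(2 × 106,340 × 653 / (2.02 × 0.7715)).
= √(138,880,040 / 1.5584) ≈ 9440.042.
Maximum inventory = Q*(1 − d/p) = 9440.042 × 0.7715 ≈ 7283.071.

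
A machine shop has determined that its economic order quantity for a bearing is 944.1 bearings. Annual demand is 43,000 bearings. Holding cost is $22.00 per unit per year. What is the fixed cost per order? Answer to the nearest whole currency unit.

Invert the EOQ relation Q*² = 2DS/H.
From Q* = √(2DS/H): S = Q*²H / (2D) = 944.1² × 22 / (2 × 43,000) = 228.0133.

S ≈ $228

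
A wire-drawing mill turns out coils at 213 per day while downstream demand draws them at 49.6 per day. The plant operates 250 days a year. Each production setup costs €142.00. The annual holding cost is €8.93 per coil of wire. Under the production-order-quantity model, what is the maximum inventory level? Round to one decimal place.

I_max ≈ 550.0 coils

Annual demand D = 49.6 × 250 = 12,400.
Production build-up factor (1 − d/p) = 1 − 49.6/213 = 0.7671.
Q* = √(2DS / (H(1 − d/p))) = √(2 × 12,400 × 142 / (8.93 × 0.7671)).
= √(3,521,600 / 6.8505) ≈ 716.982.
Maximum inventory = Q*(1 − d/p) = 716.982 × 0.7671 ≈ 550.023.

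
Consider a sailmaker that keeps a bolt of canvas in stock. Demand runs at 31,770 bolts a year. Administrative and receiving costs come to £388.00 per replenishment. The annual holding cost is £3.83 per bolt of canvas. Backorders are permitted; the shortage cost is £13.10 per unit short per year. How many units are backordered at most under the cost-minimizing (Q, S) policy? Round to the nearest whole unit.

With planned backorders, Q* = √(2DS/H) · √((H+B)/B).
√(2DS/H) = √(2 × 31,770 × 388 / 3.83) = 2537.115.
√((H+B)/B) = √((3.83+13.1)/13.1) = 1.1368.
Q* ≈ 2884.250.
S* = Q* · H/(H+B) = 2884.250 × 3.83/16.93 ≈ 652.491.

S* ≈ 652 bolts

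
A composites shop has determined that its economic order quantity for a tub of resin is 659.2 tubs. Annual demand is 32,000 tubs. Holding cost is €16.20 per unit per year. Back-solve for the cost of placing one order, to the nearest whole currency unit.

Squaring Q* = √(2DS/H) gives Q*² = 2DS/H.
From Q* = √(2DS/H): S = Q*²H / (2D) = 659.2² × 16.2 / (2 × 32,000) = 109.9941.

S ≈ €110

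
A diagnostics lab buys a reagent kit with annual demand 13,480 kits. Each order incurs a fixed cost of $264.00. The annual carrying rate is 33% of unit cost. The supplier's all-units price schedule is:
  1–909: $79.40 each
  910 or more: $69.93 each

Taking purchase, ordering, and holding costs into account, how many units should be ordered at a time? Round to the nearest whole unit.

Q* ≈ 910 kits

Holding cost per unit per year at price C is H = 0.33·C.
Candidates are each tier's EOQ (if it falls in that tier) and each price-break quantity.
EOQ at $79.40 = 521.2 (feasible in tier 1): TC = 13,480×$79.40 + (13,480/521.2)×264 + (521.2/2)×0.33×$79.40 = $1,083,968.18.
EOQ at $69.93 = 555.4 < 910, so use break Q=910: TC = 13,480×$69.93 + (13,480/910.0)×264 + (910.0/2)×0.33×$69.93 = $957,067.07.
Lowest total cost is $957,067.07 at Q = 910.0.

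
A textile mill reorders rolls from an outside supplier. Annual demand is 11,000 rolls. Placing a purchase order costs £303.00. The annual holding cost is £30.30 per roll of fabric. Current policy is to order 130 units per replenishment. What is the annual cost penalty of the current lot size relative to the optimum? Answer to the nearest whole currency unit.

EOQ = √(2DS/H) = √(2 × 11,000 × 303 / 30.3) ≈ 469.04.
Cost at Q* = (D/Q*)S + (Q*/2)H = √(2DSH) ≈ £14,211.96.
Cost at Q = 130: (11,000/130)×303 + (130/2)×30.3 = £25,638.46 + £1,969.50 = £27,607.96.
Excess = £27,607.96 − £14,211.96 = £13,396.00.

Extra cost ≈ £13,396 per year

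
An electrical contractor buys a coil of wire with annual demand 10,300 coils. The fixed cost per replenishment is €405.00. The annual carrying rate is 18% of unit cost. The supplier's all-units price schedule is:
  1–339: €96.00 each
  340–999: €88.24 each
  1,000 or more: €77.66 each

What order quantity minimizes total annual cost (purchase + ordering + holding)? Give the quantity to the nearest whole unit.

Q* ≈ 1,000 coils

Holding cost per unit per year at price C is H = 0.18·C.
For each price level, check whether its EOQ is feasible; otherwise the best quantity at that price is the breakpoint.
Tier 1 (€96.00): EOQ = 694.8 exceeds tier's upper bound 339, so this tier is dominated.
EOQ at €88.24 = 724.8 (feasible in tier 2): TC = 10,300×€88.24 + (10,300/724.8)×405 + (724.8/2)×0.18×€88.24 = €920,383.45.
EOQ at €77.66 = 772.5 < 1000, so use break Q=1000: TC = 10,300×€77.66 + (10,300/1000.0)×405 + (1000.0/2)×0.18×€77.66 = €811,058.90.
Lowest total cost is €811,058.90 at Q = 1000.0.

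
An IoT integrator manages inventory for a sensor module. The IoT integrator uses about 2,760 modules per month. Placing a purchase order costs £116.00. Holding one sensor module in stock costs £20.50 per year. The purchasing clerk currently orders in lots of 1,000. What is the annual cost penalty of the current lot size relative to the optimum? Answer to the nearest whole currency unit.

Annual demand D = 2,760 × 12 = 33,120.
EOQ = √(2DS/H) = √(2 × 33,120 × 116 / 20.5) ≈ 612.23.
Cost at Q* = (D/Q*)S + (Q*/2)H = √(2DSH) ≈ £12,550.65.
Cost at Q = 1,000: (33,120/1,000)×116 + (1,000/2)×20.5 = £3,841.92 + £10,250.00 = £14,091.92.
Excess = £14,091.92 − £12,550.65 = £1,541.27.

Extra cost ≈ £1,541 per year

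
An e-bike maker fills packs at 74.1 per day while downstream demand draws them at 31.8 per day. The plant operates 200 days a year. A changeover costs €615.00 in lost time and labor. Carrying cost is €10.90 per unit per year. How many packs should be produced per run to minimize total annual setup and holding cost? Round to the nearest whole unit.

Q* ≈ 1,121 packs

Annual demand D = 31.8 × 200 = 6,360.
Production build-up factor (1 − d/p) = 1 − 31.8/74.1 = 0.5709.
Q* = √(2DS / (H(1 − d/p))) = √(2 × 6,360 × 615 / (10.9 × 0.5709)).
= √(7,822,800 / 6.2223) ≈ 1121.261.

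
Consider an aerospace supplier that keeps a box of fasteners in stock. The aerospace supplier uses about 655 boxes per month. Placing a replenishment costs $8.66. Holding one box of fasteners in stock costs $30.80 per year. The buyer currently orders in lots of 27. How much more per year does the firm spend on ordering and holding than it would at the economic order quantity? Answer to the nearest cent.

Extra cost ≈ $889.15 per year

Annual demand D = 655 × 12 = 7,860.
EOQ = √(2DS/H) = √(2 × 7,860 × 8.66 / 30.8) ≈ 66.48.
Cost at Q* = (D/Q*)S + (Q*/2)H = √(2DSH) ≈ $2,047.67.
Cost at Q = 27: (7,860/27)×8.66 + (27/2)×30.8 = $2,521.02 + $415.80 = $2,936.82.
Excess = $2,936.82 − $2,047.67 = $889.15.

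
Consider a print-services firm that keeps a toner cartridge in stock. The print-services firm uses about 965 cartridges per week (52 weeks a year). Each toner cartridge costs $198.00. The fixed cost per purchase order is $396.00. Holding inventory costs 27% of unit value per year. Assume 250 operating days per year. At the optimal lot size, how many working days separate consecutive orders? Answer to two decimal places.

T ≈ 4.30 days

Annual demand D = 965 × 52 = 50,180.
Holding cost H = 0.27 × $198.00 = $53.4600 per unit per year.
Q* = √(2DS/H) = √(2 × 50,180 × 396 / 53.46) ≈ 862.21.
Cycle time = Q*/D × 250 = 862.21 / 50,180 × 250 ≈ 4.296 days.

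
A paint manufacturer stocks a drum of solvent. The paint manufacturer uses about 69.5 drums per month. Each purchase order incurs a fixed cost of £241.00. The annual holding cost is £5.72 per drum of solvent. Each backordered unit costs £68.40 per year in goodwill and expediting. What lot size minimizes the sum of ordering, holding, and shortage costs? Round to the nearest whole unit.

Q* ≈ 276 drums

Annual demand D = 69.5 × 12 = 834.
With planned backorders, Q* = √(2DS/H) · √((H+B)/B).
√(2DS/H) = √(2 × 834 × 241 / 5.72) = 265.099.
√((H+B)/B) = √((5.72+68.4)/68.4) = 1.0410.
Q* ≈ 275.961.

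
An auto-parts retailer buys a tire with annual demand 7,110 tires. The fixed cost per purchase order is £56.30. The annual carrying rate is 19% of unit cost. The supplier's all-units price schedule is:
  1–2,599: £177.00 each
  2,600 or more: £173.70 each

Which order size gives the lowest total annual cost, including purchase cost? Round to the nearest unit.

Q* ≈ 154 tires

Holding cost per unit per year at price C is H = 0.19·C.
Candidates are each tier's EOQ (if it falls in that tier) and each price-break quantity.
EOQ at £177.00 = 154.3 (feasible in tier 1): TC = 7,110×£177.00 + (7,110/154.3)×56.3 + (154.3/2)×0.19×£177.00 = £1,263,658.81.
EOQ at £173.70 = 155.7 < 2600, so use break Q=2600: TC = 7,110×£173.70 + (7,110/2600.0)×56.3 + (2600.0/2)×0.19×£173.70 = £1,278,064.86.
Lowest total cost is £1,263,658.81 at Q = 154.3.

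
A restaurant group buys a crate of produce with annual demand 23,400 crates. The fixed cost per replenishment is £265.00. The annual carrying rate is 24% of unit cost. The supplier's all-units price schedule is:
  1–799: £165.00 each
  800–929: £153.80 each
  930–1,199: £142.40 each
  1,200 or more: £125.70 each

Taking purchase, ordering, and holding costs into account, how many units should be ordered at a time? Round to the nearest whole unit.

Holding cost per unit per year at price C is H = 0.24·C.
Candidates are each tier's EOQ (if it falls in that tier) and each price-break quantity.
EOQ at £165.00 = 559.6 (feasible in tier 1): TC = 23,400×£165.00 + (23,400/559.6)×265 + (559.6/2)×0.24×£165.00 = £3,883,161.21.
EOQ at £153.80 = 579.6 < 800, so use break Q=800: TC = 23,400×£153.80 + (23,400/800.0)×265 + (800.0/2)×0.24×£153.80 = £3,621,436.05.
EOQ at £142.40 = 602.4 < 930, so use break Q=930: TC = 23,400×£142.40 + (23,400/930.0)×265 + (930.0/2)×0.24×£142.40 = £3,354,719.58.
EOQ at £125.70 = 641.2 < 1200, so use break Q=1200: TC = 23,400×£125.70 + (23,400/1200.0)×265 + (1200.0/2)×0.24×£125.70 = £2,964,648.30.
Lowest total cost is £2,964,648.30 at Q = 1200.0.

Q* ≈ 1,200 crates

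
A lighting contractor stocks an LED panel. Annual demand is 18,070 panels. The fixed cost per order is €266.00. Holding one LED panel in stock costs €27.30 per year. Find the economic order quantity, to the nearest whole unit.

Q* ≈ 593 panels

EOQ = √(2DS / H) = √(2 × 18,070 × 266 / 27.3).
= √(9,613,240 / 27.3) = √352,133.3333 ≈ 593.408.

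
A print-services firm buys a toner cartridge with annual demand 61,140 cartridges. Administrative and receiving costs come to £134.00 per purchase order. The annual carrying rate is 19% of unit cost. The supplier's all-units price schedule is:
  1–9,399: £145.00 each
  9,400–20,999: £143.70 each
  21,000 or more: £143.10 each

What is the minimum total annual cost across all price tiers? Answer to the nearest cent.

Holding cost per unit per year at price C is H = 0.19·C.
Evaluate total cost at each tier's feasible EOQ or, if the EOQ is below the tier, at the tier's minimum quantity.
EOQ at £145.00 = 771.2 (feasible in tier 1): TC = 61,140×£145.00 + (61,140/771.2)×134 + (771.2/2)×0.19×£145.00 = £8,886,546.67.
EOQ at £143.70 = 774.7 < 9400, so use break Q=9400: TC = 61,140×£143.70 + (61,140/9400.0)×134 + (9400.0/2)×0.19×£143.70 = £8,915,013.67.
EOQ at £143.10 = 776.3 < 21000, so use break Q=21000: TC = 61,140×£143.10 + (61,140/21000.0)×134 + (21000.0/2)×0.19×£143.10 = £9,035,008.63.
Lowest total cost among the candidates is at Q = 771.2.

TC* ≈ £8,886,546.67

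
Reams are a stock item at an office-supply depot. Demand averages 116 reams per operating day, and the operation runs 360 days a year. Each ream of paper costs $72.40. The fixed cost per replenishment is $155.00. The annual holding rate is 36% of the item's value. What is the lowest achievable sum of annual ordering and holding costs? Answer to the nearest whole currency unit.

Annual demand D = 116 × 360 = 41,760.
Holding cost H = 0.36 × $72.40 = $26.0640 per unit per year.
The optimal lot size = √(2DS/H) = √(2 × 41,760 × 155 / 26.064) ≈ 704.76.
At the optimum the two cost components are equal, so total cost = 2·(Q*/2)H = Q*·H.
Minimum total = √(2DSH) = √(2 × 41,760 × 155 × 26.064) ≈ 18368.836.

TC* ≈ $18,369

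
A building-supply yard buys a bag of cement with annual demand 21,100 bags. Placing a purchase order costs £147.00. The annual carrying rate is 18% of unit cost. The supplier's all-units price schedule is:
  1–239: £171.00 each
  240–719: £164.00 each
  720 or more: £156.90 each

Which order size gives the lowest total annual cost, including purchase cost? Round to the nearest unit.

Q* ≈ 720 bags

Holding cost per unit per year at price C is H = 0.18·C.
For each price level, check whether its EOQ is feasible; otherwise the best quantity at that price is the breakpoint.
Tier 1 (£171.00): EOQ = 448.9 exceeds tier's upper bound 239, so this tier is dominated.
EOQ at £164.00 = 458.4 (feasible in tier 2): TC = 21,100×£164.00 + (21,100/458.4)×147 + (458.4/2)×0.18×£164.00 = £3,473,932.35.
EOQ at £156.90 = 468.7 < 720, so use break Q=720: TC = 21,100×£156.90 + (21,100/720.0)×147 + (720.0/2)×0.18×£156.90 = £3,325,065.04.
Lowest total cost is £3,325,065.04 at Q = 720.0.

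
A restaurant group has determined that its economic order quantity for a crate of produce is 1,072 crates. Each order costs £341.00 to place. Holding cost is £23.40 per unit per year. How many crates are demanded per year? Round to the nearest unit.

D ≈ 39,429 crates per year

Squaring Q* = √(2DS/H) gives Q*² = 2DS/H.
From Q* = √(2DS/H): D = Q*²H / (2S) = 1,072² × 23.4 / (2 × 341) = 39429.480.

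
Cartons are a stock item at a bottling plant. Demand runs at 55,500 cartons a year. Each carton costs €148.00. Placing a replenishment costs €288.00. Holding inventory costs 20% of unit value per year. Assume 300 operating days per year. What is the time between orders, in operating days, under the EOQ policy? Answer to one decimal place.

Holding cost H = 0.20 × €148.00 = €29.6000 per unit per year.
The optimal lot size = √(2DS/H) = √(2 × 55,500 × 288 / 29.6) ≈ 1039.23.
Cycle time = Q*/D × 300 = 1039.23 / 55,500 × 300 ≈ 5.617 days.

T ≈ 5.6 days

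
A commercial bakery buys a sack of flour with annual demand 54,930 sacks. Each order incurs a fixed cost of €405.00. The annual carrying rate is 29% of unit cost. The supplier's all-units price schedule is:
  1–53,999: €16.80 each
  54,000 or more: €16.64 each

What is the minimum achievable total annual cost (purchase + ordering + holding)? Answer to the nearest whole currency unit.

TC* ≈ €937,547

Holding cost per unit per year at price C is H = 0.29·C.
Evaluate total cost at each tier's feasible EOQ or, if the EOQ is below the tier, at the tier's minimum quantity.
EOQ at €16.80 = 3022.0 (feasible in tier 1): TC = 54,930×€16.80 + (54,930/3022.0)×405 + (3022.0/2)×0.29×€16.80 = €937,547.16.
EOQ at €16.64 = 3036.5 < 54000, so use break Q=54000: TC = 54,930×€16.64 + (54,930/54000.0)×405 + (54000.0/2)×0.29×€16.64 = €1,044,738.38.
Lowest total cost among the candidates is at Q = 3022.0.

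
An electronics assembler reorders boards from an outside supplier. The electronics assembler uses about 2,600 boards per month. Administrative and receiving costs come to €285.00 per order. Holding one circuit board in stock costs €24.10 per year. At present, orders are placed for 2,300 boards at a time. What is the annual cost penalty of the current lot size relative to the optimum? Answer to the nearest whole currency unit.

Annual demand D = 2,600 × 12 = 31,200.
EOQ = √(2DS/H) = √(2 × 31,200 × 285 / 24.1) ≈ 859.03.
Cost at Q* = (D/Q*)S + (Q*/2)H = √(2DSH) ≈ €20,702.52.
Cost at Q = 2,300: (31,200/2,300)×285 + (2,300/2)×24.1 = €3,866.09 + €27,715.00 = €31,581.09.
Excess = €31,581.09 − €20,702.52 = €10,878.57.

Extra cost ≈ €10,879 per year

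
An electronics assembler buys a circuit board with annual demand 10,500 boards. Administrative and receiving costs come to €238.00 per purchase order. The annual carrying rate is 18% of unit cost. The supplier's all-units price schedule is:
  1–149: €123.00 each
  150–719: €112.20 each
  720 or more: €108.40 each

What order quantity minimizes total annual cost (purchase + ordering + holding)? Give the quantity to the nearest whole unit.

Holding cost per unit per year at price C is H = 0.18·C.
Candidates are each tier's EOQ (if it falls in that tier) and each price-break quantity.
Tier 1 (€123.00): EOQ = 475.1 exceeds tier's upper bound 149, so this tier is dominated.
EOQ at €112.20 = 497.5 (feasible in tier 2): TC = 10,500×€112.20 + (10,500/497.5)×238 + (497.5/2)×0.18×€112.20 = €1,188,146.87.
EOQ at €108.40 = 506.1 < 720, so use break Q=720: TC = 10,500×€108.40 + (10,500/720.0)×238 + (720.0/2)×0.18×€108.40 = €1,148,695.15.
Lowest total cost is €1,148,695.15 at Q = 720.0.

Q* ≈ 720 boards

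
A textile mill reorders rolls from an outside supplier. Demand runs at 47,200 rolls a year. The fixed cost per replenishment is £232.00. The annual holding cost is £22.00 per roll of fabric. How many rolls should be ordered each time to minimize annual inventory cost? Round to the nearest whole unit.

Q* ≈ 998 rolls

EOQ = √(2DS / H) = √(2 × 47,200 × 232 / 22).
= √(21,900,800 / 22) = √995,490.9091 ≈ 997.743.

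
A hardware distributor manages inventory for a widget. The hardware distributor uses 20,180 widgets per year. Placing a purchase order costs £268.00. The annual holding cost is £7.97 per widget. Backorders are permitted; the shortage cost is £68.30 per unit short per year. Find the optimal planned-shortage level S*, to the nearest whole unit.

With planned backorders, Q* = √(2DS/H) · √((H+B)/B).
√(2DS/H) = √(2 × 20,180 × 268 / 7.97) = 1164.968.
√((H+B)/B) = √((7.97+68.3)/68.3) = 1.0567.
Q* ≈ 1231.063.
S* = Q* · H/(H+B) = 1231.063 × 7.97/76.27 ≈ 128.643.

S* ≈ 129 widgets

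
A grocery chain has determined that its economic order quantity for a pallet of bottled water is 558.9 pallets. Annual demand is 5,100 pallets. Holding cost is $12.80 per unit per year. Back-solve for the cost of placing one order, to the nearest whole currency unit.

S ≈ $392

Invert the EOQ relation Q*² = 2DS/H.
From Q* = √(2DS/H): S = Q*²H / (2D) = 558.9² × 12.8 / (2 × 5,100) = 391.9927.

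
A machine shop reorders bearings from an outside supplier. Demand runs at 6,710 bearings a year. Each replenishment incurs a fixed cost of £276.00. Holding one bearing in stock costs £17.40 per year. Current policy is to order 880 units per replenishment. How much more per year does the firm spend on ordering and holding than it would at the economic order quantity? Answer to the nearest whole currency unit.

EOQ = √(2DS/H) = √(2 × 6,710 × 276 / 17.4) ≈ 461.38.
Cost at Q* = (D/Q*)S + (Q*/2)H = √(2DSH) ≈ £8,027.96.
Cost at Q = 880: (6,710/880)×276 + (880/2)×17.4 = £2,104.50 + £7,656.00 = £9,760.50.
Excess = £9,760.50 − £8,027.96 = £1,732.54.

Extra cost ≈ £1,733 per year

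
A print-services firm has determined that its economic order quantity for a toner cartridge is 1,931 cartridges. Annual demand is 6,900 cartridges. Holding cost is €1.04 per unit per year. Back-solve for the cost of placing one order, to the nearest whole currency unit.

S ≈ €281

The basic EOQ model gives Q* = √(2DS/H); rearrange for the unknown.
From Q* = √(2DS/H): S = Q*²H / (2D) = 1,931² × 1.04 / (2 × 6,900) = 281.0081.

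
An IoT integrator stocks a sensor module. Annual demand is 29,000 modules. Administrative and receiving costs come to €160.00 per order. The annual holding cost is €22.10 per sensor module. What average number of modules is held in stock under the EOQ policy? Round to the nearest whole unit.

Average inventory ≈ 324 modules

EOQ = √(2DS/H) = √(2 × 29,000 × 160 / 22.1) ≈ 648.00.
Average inventory = Q*/2 ≈ 648.00 / 2 = 324.002.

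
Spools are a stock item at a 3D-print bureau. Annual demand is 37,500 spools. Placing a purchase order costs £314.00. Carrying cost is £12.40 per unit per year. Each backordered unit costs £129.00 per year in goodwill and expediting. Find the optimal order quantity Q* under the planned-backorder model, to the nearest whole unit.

Q* ≈ 1,443 spools

With planned backorders, Q* = √(2DS/H) · √((H+B)/B).
√(2DS/H) = √(2 × 37,500 × 314 / 12.4) = 1378.112.
√((H+B)/B) = √((12.4+129)/129) = 1.0470.
Q* ≈ 1442.828.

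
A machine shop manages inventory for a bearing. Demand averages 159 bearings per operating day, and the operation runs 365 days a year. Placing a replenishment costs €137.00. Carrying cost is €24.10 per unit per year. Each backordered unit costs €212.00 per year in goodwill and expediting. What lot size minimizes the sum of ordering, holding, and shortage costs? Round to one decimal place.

Q* ≈ 857.2 bearings

Annual demand D = 159 × 365 = 58,035.
With planned backorders, Q* = √(2DS/H) · √((H+B)/B).
√(2DS/H) = √(2 × 58,035 × 137 / 24.1) = 812.291.
√((H+B)/B) = √((24.1+212)/212) = 1.0553.
Q* ≈ 857.219.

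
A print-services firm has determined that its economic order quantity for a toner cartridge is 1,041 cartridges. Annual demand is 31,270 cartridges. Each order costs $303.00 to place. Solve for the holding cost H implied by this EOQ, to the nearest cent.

Invert the EOQ relation Q*² = 2DS/H.
From Q* = √(2DS/H): H = 2DS / Q*² = 2 × 31,270 × 303 / 1,041² = 17.4863.

H ≈ $17.49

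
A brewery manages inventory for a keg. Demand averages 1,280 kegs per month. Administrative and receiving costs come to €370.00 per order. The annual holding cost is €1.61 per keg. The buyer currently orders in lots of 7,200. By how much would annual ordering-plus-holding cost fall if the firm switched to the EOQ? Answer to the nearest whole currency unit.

Extra cost ≈ €2,307 per year

Annual demand D = 1,280 × 12 = 15,360.
EOQ = √(2DS/H) = √(2 × 15,360 × 370 / 1.61) ≈ 2657.04.
Cost at Q* = (D/Q*)S + (Q*/2)H = √(2DSH) ≈ €4,277.84.
Cost at Q = 7,200: (15,360/7,200)×370 + (7,200/2)×1.61 = €789.33 + €5,796.00 = €6,585.33.
Excess = €6,585.33 − €4,277.84 = €2,307.49.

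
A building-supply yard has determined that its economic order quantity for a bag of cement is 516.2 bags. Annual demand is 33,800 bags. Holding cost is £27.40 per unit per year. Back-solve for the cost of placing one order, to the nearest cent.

Invert the EOQ relation Q*² = 2DS/H.
From Q* = √(2DS/H): S = Q*²H / (2D) = 516.2² × 27.4 / (2 × 33,800) = 108.0040.

S ≈ £108.00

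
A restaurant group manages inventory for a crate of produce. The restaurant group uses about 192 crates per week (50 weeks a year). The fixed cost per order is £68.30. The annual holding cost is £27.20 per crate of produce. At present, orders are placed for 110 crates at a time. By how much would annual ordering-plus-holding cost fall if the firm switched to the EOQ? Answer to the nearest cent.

Extra cost ≈ £1,484.37 per year

Annual demand D = 192 × 50 = 9,600.
EOQ = √(2DS/H) = √(2 × 9,600 × 68.3 / 27.2) ≈ 219.57.
Cost at Q* = (D/Q*)S + (Q*/2)H = √(2DSH) ≈ £5,972.35.
Cost at Q = 110: (9,600/110)×68.3 + (110/2)×27.2 = £5,960.73 + £1,496.00 = £7,456.73.
Excess = £7,456.73 − £5,972.35 = £1,484.37.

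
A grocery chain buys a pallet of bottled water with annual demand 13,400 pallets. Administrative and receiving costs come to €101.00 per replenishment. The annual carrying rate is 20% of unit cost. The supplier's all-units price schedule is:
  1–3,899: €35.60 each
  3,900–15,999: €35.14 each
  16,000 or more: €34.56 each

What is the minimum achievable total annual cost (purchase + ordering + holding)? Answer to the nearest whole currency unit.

Holding cost per unit per year at price C is H = 0.20·C.
Evaluate total cost at each tier's feasible EOQ or, if the EOQ is below the tier, at the tier's minimum quantity.
EOQ at €35.60 = 616.6 (feasible in tier 1): TC = 13,400×€35.60 + (13,400/616.6)×101 + (616.6/2)×0.20×€35.60 = €481,430.04.
EOQ at €35.14 = 620.6 < 3900, so use break Q=3900: TC = 13,400×€35.14 + (13,400/3900.0)×101 + (3900.0/2)×0.20×€35.14 = €484,927.63.
EOQ at €34.56 = 625.8 < 16000, so use break Q=16000: TC = 13,400×€34.56 + (13,400/16000.0)×101 + (16000.0/2)×0.20×€34.56 = €518,484.59.
Lowest total cost among the candidates is at Q = 616.6.

TC* ≈ €481,430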